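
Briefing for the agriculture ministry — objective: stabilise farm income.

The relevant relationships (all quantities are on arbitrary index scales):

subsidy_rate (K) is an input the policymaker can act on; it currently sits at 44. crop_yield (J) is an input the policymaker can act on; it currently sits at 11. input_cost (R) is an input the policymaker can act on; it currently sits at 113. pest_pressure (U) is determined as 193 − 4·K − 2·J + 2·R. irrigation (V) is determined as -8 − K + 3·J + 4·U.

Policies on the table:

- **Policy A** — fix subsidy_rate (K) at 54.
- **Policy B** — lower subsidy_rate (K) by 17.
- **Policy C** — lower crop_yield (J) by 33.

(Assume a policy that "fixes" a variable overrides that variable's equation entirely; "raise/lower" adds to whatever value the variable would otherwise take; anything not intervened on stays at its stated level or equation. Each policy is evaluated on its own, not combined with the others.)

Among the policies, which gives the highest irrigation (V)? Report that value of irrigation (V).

Policy A (K := 54):
  K = 54
  J = 11
  R = 113
  U = 193 − 4·54 − 2·11 + 2·113 = 181
  V = -8 − 54 + 3·11 + 4·181 = 695
Policy B (K − 17):
  K = 44 − 17 = 27
  J = 11
  R = 113
  U = 193 − 4·27 − 2·11 + 2·113 = 289
  V = -8 − 27 + 3·11 + 4·289 = 1154
Policy C (J − 33):
  K = 44
  J = 11 − 33 = -22
  R = 113
  U = 193 − 4·44 − 2·(-22) + 2·113 = 287
  V = -8 − 44 + 3·(-22) + 4·287 = 1030
Comparing — Policy A: V=695, Policy B: V=1154, Policy C: V=1030. Highest is 1154 (Policy B).

1154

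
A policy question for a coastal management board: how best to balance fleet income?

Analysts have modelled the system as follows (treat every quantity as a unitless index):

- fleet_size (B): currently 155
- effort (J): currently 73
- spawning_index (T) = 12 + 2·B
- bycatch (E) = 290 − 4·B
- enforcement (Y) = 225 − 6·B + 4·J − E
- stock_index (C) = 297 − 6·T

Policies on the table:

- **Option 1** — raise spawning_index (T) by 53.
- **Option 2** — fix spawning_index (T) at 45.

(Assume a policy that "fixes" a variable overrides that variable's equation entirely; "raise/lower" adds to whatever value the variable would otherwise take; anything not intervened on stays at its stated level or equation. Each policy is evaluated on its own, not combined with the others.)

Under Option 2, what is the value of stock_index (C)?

Option 2 (T := 45):
  B = 155
  T = 45
  C = 297 − 6·45 = 27

27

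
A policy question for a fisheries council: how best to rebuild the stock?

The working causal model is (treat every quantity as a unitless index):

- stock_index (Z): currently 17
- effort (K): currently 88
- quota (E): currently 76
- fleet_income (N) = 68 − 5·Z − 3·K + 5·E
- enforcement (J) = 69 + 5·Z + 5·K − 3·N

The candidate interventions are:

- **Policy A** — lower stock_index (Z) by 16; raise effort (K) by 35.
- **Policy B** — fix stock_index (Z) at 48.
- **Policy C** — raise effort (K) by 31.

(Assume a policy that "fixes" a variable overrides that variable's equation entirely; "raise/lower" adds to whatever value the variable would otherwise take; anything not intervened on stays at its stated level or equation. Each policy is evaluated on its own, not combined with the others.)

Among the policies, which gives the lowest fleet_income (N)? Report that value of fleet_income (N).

Policy A (Z − 16, K + 35):
  Z = 17 − 16 = 1
  K = 88 + 35 = 123
  E = 76
  N = 68 − 5·1 − 3·123 + 5·76 = 74
Policy B (Z := 48):
  Z = 48
  K = 88
  E = 76
  N = 68 − 5·48 − 3·88 + 5·76 = -56
Policy C (K + 31):
  Z = 17
  K = 88 + 31 = 119
  E = 76
  N = 68 − 5·17 − 3·119 + 5·76 = 6
Comparing — Policy A: N=74, Policy B: N=-56, Policy C: N=6. Lowest is -56 (Policy B).

-56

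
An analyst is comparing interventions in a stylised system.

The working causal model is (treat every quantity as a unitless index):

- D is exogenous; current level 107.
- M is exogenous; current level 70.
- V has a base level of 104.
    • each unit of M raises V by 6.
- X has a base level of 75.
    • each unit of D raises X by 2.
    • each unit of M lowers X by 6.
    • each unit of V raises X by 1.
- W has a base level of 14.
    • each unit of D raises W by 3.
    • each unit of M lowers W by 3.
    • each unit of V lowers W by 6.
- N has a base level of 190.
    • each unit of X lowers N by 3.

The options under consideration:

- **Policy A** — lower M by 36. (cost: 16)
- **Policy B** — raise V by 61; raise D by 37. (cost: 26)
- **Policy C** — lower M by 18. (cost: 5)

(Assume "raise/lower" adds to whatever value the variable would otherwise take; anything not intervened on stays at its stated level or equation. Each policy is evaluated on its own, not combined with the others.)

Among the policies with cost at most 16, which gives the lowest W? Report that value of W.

Policy A (M − 36):
  D = 107
  M = 70 − 36 = 34
  V = 104 + 6·34 = 308
  W = 14 + 3·107 − 3·34 − 6·308 = -1615
Policy C (M − 18):
  D = 107
  M = 70 − 18 = 52
  V = 104 + 6·52 = 416
  W = 14 + 3·107 − 3·52 − 6·416 = -2317
Comparing — Policy A: W=-1615, Policy C: W=-2317. Lowest is -2317 (Policy C).

-2317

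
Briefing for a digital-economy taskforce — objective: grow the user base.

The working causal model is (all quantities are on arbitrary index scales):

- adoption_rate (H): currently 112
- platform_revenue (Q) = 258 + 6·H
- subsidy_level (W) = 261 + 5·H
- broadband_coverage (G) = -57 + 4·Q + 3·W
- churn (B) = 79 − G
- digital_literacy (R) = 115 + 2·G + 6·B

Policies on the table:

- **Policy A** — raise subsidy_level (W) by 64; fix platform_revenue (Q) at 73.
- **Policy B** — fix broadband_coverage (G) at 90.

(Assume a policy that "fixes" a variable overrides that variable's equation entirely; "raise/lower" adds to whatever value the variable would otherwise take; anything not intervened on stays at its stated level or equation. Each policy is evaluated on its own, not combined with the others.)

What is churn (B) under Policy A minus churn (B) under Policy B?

Policy A (W + 64, Q := 73):
  H = 112
  Q = 73
  W = 261 + 5·112 (+64 from intervention) = 885
  G = -57 + 4·73 + 3·885 = 2890
  B = 79 − 2890 = -2811
Policy B (G := 90):
  H = 112
  Q = 258 + 6·112 = 930
  W = 261 + 5·112 = 821
  G = 90
  B = 79 − 90 = -11
B: -2811 − (-11) = -2800

-2800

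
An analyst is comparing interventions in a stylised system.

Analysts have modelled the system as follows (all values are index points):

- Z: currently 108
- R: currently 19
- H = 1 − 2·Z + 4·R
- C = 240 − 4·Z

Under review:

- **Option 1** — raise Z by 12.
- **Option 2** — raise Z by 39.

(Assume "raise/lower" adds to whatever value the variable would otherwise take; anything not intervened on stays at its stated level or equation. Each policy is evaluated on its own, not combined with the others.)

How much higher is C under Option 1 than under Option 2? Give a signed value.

Option 1 (Z + 12):
  Z = 108 + 12 = 120
  C = 240 − 4·120 = -240
Option 2 (Z + 39):
  Z = 108 + 39 = 147
  C = 240 − 4·147 = -348
C: -240 − (-348) = 108

108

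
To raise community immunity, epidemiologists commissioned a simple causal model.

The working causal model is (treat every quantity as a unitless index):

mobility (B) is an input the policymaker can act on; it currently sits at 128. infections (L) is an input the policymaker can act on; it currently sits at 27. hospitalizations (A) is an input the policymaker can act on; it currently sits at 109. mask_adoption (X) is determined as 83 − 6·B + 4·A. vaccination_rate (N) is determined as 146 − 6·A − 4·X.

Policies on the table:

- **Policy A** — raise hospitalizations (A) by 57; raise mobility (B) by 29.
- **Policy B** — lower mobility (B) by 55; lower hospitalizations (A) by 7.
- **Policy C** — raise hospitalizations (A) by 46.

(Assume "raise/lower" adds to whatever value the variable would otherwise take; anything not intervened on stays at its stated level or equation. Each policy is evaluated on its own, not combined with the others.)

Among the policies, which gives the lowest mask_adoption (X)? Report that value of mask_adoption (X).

-195

Policy A (A + 57, B + 29):
  B = 128 + 29 = 157
  A = 109 + 57 = 166
  X = 83 − 6·157 + 4·166 = -195
Policy B (B − 55, A − 7):
  B = 128 − 55 = 73
  A = 109 − 7 = 102
  X = 83 − 6·73 + 4·102 = 53
Policy C (A + 46):
  B = 128
  A = 109 + 46 = 155
  X = 83 − 6·128 + 4·155 = -65
Comparing — Policy A: X=-195, Policy B: X=53, Policy C: X=-65. Lowest is -195 (Policy A).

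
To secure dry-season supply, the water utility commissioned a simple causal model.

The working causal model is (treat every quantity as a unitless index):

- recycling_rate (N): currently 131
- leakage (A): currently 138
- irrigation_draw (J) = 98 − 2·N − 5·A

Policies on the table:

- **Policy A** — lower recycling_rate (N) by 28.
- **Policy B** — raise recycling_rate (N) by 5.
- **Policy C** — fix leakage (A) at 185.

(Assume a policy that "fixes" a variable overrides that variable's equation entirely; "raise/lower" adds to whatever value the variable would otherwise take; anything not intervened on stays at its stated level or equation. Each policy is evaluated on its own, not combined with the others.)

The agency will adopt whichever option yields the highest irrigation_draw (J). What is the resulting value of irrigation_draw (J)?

-798

Policy A (N − 28):
  N = 131 − 28 = 103
  A = 138
  J = 98 − 2·103 − 5·138 = -798
Policy B (N + 5):
  N = 131 + 5 = 136
  A = 138
  J = 98 − 2·136 − 5·138 = -864
Policy C (A := 185):
  N = 131
  A = 185
  J = 98 − 2·131 − 5·185 = -1089
Comparing — Policy A: J=-798, Policy B: J=-864, Policy C: J=-1089. Highest is -798 (Policy A).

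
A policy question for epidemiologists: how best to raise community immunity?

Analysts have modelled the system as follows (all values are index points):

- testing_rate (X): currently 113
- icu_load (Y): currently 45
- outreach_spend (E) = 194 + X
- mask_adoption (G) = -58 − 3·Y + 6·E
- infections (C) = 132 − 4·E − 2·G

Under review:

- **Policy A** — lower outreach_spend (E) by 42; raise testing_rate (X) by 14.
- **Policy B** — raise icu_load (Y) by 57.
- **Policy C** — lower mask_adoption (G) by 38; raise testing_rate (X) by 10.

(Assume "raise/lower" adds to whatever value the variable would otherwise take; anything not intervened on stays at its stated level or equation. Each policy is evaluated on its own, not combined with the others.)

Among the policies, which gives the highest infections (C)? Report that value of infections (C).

-3946

Policy A (E − 42, X + 14):
  X = 113 + 14 = 127
  Y = 45
  E = 194 + 127 (−42 from intervention) = 279
  G = -58 − 3·45 + 6·279 = 1481
  C = 132 − 4·279 − 2·1481 = -3946
Policy B (Y + 57):
  X = 113
  Y = 45 + 57 = 102
  E = 194 + 113 = 307
  G = -58 − 3·102 + 6·307 = 1478
  C = 132 − 4·307 − 2·1478 = -4052
Policy C (G − 38, X + 10):
  X = 113 + 10 = 123
  Y = 45
  E = 194 + 123 = 317
  G = -58 − 3·45 + 6·317 (−38 from intervention) = 1671
  C = 132 − 4·317 − 2·1671 = -4478
Comparing — Policy A: C=-3946, Policy B: C=-4052, Policy C: C=-4478. Highest is -3946 (Policy A).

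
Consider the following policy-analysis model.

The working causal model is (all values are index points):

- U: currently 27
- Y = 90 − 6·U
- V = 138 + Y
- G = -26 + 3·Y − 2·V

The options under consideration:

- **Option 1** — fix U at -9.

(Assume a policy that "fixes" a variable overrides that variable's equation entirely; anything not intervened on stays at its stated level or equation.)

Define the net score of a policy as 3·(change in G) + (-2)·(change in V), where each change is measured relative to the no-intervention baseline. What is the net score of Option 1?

216

Baseline:
  U = 27
  Y = 90 − 6·27 = -72
  V = 138 + (-72) = 66
  G = -26 + 3·(-72) − 2·66 = -374
Option 1 (U := -9):
  U = -9
  Y = 90 − 6·(-9) = 144
  V = 138 + 144 = 282
  G = -26 + 3·144 − 2·282 = -158
ΔG = -158 − (-374) = 216; ΔV = 282 − 66 = 216
Score = 3·216 + (-2)·216 = 216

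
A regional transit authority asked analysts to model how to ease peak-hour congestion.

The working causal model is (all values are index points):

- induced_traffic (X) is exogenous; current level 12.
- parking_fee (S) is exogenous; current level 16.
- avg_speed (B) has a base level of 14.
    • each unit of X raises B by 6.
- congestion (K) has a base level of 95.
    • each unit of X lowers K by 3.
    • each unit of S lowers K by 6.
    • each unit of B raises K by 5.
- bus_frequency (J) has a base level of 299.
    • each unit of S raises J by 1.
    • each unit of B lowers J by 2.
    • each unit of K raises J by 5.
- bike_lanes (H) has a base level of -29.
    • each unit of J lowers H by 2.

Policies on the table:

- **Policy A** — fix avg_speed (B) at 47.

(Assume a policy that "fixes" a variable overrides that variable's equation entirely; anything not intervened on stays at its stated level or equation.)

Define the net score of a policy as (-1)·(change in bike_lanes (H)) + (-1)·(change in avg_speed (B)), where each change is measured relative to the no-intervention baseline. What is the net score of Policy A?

-1755

Baseline:
  X = 12
  S = 16
  B = 14 + 6·12 = 86
  K = 95 − 3·12 − 6·16 + 5·86 = 393
  J = 299 + 16 − 2·86 + 5·393 = 2108
  H = -29 − 2·2108 = -4245
Policy A (B := 47):
  X = 12
  S = 16
  B = 47
  K = 95 − 3·12 − 6·16 + 5·47 = 198
  J = 299 + 16 − 2·47 + 5·198 = 1211
  H = -29 − 2·1211 = -2451
ΔH = -2451 − (-4245) = 1794; ΔB = 47 − 86 = -39
Score = (-1)·1794 + (-1)·(-39) = -1755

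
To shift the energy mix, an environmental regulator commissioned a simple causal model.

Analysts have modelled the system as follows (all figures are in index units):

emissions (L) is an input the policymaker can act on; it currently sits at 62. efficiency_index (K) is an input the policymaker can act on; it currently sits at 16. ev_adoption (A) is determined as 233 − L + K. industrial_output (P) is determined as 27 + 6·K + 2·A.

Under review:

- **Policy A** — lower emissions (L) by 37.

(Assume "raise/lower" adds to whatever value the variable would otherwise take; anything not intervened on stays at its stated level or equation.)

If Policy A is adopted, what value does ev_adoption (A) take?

Policy A (L − 37):
  L = 62 − 37 = 25
  K = 16
  A = 233 − 25 + 16 = 224

224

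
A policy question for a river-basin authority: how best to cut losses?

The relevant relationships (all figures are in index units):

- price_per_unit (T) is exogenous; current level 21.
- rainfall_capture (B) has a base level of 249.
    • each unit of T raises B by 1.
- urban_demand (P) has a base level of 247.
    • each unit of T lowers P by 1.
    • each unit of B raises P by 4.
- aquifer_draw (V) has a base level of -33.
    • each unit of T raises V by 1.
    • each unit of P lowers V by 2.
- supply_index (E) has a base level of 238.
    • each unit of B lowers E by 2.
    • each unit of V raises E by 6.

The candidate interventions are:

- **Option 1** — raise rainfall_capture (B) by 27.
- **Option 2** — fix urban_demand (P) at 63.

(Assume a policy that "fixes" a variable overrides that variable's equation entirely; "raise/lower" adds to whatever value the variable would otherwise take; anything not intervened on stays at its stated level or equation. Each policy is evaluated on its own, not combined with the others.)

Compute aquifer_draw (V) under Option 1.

-2840

Option 1 (B + 27):
  T = 21
  B = 249 + 21 (+27 from intervention) = 297
  P = 247 − 21 + 4·297 = 1414
  V = -33 + 21 − 2·1414 = -2840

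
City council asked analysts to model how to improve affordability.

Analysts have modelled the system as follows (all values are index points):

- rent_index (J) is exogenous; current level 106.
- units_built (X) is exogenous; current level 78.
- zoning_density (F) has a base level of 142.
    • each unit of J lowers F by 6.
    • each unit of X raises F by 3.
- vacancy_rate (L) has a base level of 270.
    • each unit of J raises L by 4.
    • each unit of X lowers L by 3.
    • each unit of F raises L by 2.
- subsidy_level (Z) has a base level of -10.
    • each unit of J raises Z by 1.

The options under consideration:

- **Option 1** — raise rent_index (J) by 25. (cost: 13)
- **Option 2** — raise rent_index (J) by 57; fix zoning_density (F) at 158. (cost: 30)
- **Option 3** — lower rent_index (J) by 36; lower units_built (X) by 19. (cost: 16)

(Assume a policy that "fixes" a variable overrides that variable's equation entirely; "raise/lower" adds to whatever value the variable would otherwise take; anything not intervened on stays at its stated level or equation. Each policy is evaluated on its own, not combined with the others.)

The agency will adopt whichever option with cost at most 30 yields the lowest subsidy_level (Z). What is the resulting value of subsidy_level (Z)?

Option 1 (J + 25):
  J = 106 + 25 = 131
  Z = -10 + 131 = 121
Option 2 (J + 57, F := 158):
  J = 106 + 57 = 163
  Z = -10 + 163 = 153
Option 3 (J − 36, X − 19):
  J = 106 − 36 = 70
  Z = -10 + 70 = 60
Comparing — Option 1: Z=121, Option 2: Z=153, Option 3: Z=60. Lowest is 60 (Option 3).

60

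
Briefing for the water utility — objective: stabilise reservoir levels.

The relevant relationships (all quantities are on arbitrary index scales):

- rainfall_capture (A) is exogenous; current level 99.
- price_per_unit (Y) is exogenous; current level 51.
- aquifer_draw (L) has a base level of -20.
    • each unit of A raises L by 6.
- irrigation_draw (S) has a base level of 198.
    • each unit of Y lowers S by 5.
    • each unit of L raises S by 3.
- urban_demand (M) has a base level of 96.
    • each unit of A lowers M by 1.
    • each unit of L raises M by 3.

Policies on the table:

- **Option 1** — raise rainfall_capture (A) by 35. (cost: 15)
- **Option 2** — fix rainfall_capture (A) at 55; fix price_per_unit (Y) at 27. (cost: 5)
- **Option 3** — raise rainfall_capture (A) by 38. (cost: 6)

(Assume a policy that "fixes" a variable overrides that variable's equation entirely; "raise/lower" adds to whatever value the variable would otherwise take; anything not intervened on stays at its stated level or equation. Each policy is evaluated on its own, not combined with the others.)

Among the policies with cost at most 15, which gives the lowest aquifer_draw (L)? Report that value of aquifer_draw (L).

310

Option 1 (A + 35):
  A = 99 + 35 = 134
  L = -20 + 6·134 = 784
Option 2 (A := 55, Y := 27):
  A = 55
  L = -20 + 6·55 = 310
Option 3 (A + 38):
  A = 99 + 38 = 137
  L = -20 + 6·137 = 802
Comparing — Option 1: L=784, Option 2: L=310, Option 3: L=802. Lowest is 310 (Option 2).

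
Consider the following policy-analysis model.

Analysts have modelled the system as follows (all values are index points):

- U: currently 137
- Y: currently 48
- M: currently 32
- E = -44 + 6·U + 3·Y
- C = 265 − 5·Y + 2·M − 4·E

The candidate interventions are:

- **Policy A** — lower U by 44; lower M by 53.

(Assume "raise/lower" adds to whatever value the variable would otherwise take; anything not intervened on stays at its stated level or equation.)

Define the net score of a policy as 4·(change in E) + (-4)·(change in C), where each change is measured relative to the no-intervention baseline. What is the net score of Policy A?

Baseline:
  U = 137
  Y = 48
  M = 32
  E = -44 + 6·137 + 3·48 = 922
  C = 265 − 5·48 + 2·32 − 4·922 = -3599
Policy A (U − 44, M − 53):
  U = 137 − 44 = 93
  Y = 48
  M = 32 − 53 = -21
  E = -44 + 6·93 + 3·48 = 658
  C = 265 − 5·48 + 2·(-21) − 4·658 = -2649
ΔE = 658 − 922 = -264; ΔC = -2649 − (-3599) = 950
Score = 4·(-264) + (-4)·950 = -4856

-4856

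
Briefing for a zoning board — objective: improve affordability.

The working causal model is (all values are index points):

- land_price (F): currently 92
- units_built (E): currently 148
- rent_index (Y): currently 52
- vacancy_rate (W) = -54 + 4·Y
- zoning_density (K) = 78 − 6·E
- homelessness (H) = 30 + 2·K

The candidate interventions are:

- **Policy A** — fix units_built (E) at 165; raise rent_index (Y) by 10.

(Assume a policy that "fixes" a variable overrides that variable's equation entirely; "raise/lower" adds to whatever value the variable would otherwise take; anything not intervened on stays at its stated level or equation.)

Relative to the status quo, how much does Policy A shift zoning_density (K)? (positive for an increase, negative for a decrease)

-102

Baseline:
  E = 148
  K = 78 − 6·148 = -810
Policy A (E := 165, Y + 10):
  E = 165
  K = 78 − 6·165 = -912
Change in K: -912 − (-810) = -102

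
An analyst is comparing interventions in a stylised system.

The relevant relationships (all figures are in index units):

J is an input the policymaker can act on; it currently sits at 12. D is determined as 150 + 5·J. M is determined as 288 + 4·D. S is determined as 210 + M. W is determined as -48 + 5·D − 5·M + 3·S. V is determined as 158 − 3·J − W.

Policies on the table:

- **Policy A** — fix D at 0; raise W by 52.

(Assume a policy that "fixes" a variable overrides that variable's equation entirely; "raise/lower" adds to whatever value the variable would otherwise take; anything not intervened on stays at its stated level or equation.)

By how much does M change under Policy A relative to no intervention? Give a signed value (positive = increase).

Baseline:
  J = 12
  D = 150 + 5·12 = 210
  M = 288 + 4·210 = 1128
Policy A (D := 0, W + 52):
  J = 12
  D = 0
  M = 288 + 4·0 = 288
Change in M: 288 − 1128 = -840

-840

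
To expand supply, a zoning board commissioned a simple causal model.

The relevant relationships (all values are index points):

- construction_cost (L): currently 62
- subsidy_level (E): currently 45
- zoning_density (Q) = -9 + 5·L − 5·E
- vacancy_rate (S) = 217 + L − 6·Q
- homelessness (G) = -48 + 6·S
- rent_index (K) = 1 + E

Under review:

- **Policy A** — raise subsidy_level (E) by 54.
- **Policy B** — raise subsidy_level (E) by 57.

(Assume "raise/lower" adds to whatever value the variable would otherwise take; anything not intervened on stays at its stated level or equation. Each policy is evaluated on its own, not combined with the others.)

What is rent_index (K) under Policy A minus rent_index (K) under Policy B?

Policy A (E + 54):
  E = 45 + 54 = 99
  K = 1 + 99 = 100
Policy B (E + 57):
  E = 45 + 57 = 102
  K = 1 + 102 = 103
K: 100 − 103 = -3

-3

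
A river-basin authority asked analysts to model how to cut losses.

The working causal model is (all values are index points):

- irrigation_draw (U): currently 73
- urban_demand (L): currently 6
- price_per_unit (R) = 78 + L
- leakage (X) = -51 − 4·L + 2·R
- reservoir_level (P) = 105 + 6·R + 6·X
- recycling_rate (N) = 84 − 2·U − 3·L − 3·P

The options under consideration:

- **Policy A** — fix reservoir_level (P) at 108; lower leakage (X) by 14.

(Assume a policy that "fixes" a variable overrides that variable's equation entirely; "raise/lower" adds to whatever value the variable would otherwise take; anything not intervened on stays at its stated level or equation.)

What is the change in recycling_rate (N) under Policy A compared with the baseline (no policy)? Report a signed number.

3177

Baseline:
  U = 73
  L = 6
  R = 78 + 6 = 84
  X = -51 − 4·6 + 2·84 = 93
  P = 105 + 6·84 + 6·93 = 1167
  N = 84 − 2·73 − 3·6 − 3·1167 = -3581
Policy A (P := 108, X − 14):
  U = 73
  L = 6
  R = 78 + 6 = 84
  X = -51 − 4·6 + 2·84 (−14 from intervention) = 79
  P = 108
  N = 84 − 2·73 − 3·6 − 3·108 = -404
Change in N: -404 − (-3581) = 3177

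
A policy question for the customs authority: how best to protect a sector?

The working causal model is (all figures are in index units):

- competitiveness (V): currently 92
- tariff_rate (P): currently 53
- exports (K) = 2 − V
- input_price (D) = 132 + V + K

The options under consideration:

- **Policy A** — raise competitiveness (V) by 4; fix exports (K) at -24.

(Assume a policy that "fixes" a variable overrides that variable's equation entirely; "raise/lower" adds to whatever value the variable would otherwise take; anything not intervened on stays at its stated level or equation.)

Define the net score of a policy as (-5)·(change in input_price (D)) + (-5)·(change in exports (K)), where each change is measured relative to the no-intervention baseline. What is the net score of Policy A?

Baseline:
  V = 92
  K = 2 − 92 = -90
  D = 132 + 92 + (-90) = 134
Policy A (V + 4, K := -24):
  V = 92 + 4 = 96
  K = -24
  D = 132 + 96 + (-24) = 204
ΔD = 204 − 134 = 70; ΔK = -24 − (-90) = 66
Score = (-5)·70 + (-5)·66 = -680

-680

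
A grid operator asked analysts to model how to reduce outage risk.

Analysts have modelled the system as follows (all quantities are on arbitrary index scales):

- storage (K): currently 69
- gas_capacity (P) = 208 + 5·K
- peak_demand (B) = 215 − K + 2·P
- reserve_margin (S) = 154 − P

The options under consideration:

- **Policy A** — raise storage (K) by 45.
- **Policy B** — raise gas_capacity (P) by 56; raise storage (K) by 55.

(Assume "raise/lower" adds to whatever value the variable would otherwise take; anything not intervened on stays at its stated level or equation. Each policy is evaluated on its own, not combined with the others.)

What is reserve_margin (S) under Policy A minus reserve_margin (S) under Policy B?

Policy A (K + 45):
  K = 69 + 45 = 114
  P = 208 + 5·114 = 778
  S = 154 − 778 = -624
Policy B (P + 56, K + 55):
  K = 69 + 55 = 124
  P = 208 + 5·124 (+56 from intervention) = 884
  S = 154 − 884 = -730
S: -624 − (-730) = 106

106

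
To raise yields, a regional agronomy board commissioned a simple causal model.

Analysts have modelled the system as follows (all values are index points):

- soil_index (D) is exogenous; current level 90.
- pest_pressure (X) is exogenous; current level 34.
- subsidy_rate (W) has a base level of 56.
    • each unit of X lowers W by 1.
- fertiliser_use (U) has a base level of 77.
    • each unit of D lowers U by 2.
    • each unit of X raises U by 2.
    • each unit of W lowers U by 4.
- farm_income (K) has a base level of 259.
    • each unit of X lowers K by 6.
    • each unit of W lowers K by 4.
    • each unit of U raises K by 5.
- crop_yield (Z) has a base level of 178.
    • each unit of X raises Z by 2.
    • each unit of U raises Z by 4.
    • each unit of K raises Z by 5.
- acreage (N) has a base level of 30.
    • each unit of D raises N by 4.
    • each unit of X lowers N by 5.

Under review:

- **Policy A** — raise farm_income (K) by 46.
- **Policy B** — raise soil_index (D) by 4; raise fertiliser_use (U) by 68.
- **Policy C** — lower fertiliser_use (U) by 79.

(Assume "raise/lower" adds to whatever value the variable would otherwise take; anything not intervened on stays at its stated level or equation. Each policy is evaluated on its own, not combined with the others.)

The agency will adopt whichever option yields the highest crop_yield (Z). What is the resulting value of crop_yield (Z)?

Policy A (K + 46):
  D = 90
  X = 34
  W = 56 − 34 = 22
  U = 77 − 2·90 + 2·34 − 4·22 = -123
  K = 259 − 6·34 − 4·22 + 5·(-123) (+46 from intervention) = -602
  Z = 178 + 2·34 + 4·(-123) + 5·(-602) = -3256
Policy B (D + 4, U + 68):
  D = 90 + 4 = 94
  X = 34
  W = 56 − 34 = 22
  U = 77 − 2·94 + 2·34 − 4·22 (+68 from intervention) = -63
  K = 259 − 6·34 − 4·22 + 5·(-63) = -348
  Z = 178 + 2·34 + 4·(-63) + 5·(-348) = -1746
Policy C (U − 79):
  D = 90
  X = 34
  W = 56 − 34 = 22
  U = 77 − 2·90 + 2·34 − 4·22 (−79 from intervention) = -202
  K = 259 − 6·34 − 4·22 + 5·(-202) = -1043
  Z = 178 + 2·34 + 4·(-202) + 5·(-1043) = -5777
Comparing — Policy A: Z=-3256, Policy B: Z=-1746, Policy C: Z=-5777. Highest is -1746 (Policy B).

-1746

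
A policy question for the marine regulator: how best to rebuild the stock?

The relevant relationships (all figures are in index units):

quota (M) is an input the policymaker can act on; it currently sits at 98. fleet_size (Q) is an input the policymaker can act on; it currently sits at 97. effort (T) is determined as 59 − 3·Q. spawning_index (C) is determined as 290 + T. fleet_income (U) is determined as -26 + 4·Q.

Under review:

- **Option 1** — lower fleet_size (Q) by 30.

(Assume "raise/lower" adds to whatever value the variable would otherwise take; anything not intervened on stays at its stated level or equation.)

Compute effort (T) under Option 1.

Option 1 (Q − 30):
  Q = 97 − 30 = 67
  T = 59 − 3·67 = -142

-142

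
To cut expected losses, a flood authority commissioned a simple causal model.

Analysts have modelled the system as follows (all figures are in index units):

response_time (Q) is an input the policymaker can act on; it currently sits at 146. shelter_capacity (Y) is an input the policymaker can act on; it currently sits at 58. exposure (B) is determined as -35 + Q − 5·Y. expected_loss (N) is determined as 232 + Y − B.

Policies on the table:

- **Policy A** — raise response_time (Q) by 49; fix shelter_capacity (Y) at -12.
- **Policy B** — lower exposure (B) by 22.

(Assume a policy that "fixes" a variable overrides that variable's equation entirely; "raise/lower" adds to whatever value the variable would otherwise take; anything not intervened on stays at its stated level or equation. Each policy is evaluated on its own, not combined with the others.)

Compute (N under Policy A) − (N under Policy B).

-491

Policy A (Q + 49, Y := -12):
  Q = 146 + 49 = 195
  Y = -12
  B = -35 + 195 − 5·(-12) = 220
  N = 232 + (-12) − 220 = 0
Policy B (B − 22):
  Q = 146
  Y = 58
  B = -35 + 146 − 5·58 (−22 from intervention) = -201
  N = 232 + 58 − (-201) = 491
N: 0 − 491 = -491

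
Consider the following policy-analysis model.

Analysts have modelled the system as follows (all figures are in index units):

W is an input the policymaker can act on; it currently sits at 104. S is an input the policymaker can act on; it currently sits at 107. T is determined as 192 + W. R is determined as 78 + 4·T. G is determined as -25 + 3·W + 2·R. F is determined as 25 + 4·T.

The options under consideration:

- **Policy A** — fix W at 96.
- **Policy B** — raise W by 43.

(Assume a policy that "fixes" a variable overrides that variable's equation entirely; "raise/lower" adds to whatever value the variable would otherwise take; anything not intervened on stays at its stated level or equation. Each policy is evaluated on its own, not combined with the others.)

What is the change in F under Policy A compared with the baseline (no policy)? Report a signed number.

-32

Baseline:
  W = 104
  T = 192 + 104 = 296
  F = 25 + 4·296 = 1209
Policy A (W := 96):
  W = 96
  T = 192 + 96 = 288
  F = 25 + 4·288 = 1177
Change in F: 1177 − 1209 = -32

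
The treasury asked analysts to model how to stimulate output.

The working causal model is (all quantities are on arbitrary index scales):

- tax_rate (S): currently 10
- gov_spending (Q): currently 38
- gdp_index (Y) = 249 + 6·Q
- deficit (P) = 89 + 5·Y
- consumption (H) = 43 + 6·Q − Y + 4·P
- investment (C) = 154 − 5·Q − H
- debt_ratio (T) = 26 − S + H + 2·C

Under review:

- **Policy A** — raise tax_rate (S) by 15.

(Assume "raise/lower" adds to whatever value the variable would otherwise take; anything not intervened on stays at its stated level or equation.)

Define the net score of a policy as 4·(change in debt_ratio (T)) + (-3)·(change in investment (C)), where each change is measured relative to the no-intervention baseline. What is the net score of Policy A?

-60

Baseline:
  S = 10
  Q = 38
  Y = 249 + 6·38 = 477
  P = 89 + 5·477 = 2474
  H = 43 + 6·38 − 477 + 4·2474 = 9690
  C = 154 − 5·38 − 9690 = -9726
  T = 26 − 10 + 9690 + 2·(-9726) = -9746
Policy A (S + 15):
  S = 10 + 15 = 25
  Q = 38
  Y = 249 + 6·38 = 477
  P = 89 + 5·477 = 2474
  H = 43 + 6·38 − 477 + 4·2474 = 9690
  C = 154 − 5·38 − 9690 = -9726
  T = 26 − 25 + 9690 + 2·(-9726) = -9761
ΔT = -9761 − (-9746) = -15; ΔC = -9726 − (-9726) = 0
Score = 4·(-15) + (-3)·0 = -60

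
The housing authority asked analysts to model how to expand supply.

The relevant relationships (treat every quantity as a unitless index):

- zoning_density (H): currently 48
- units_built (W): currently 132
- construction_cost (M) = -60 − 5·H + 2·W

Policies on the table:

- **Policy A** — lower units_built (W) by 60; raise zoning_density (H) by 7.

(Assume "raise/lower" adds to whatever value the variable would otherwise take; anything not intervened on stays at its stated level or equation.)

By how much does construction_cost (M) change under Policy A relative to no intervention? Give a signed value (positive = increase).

Baseline:
  H = 48
  W = 132
  M = -60 − 5·48 + 2·132 = -36
Policy A (W − 60, H + 7):
  H = 48 + 7 = 55
  W = 132 − 60 = 72
  M = -60 − 5·55 + 2·72 = -191
Change in M: -191 − (-36) = -155

-155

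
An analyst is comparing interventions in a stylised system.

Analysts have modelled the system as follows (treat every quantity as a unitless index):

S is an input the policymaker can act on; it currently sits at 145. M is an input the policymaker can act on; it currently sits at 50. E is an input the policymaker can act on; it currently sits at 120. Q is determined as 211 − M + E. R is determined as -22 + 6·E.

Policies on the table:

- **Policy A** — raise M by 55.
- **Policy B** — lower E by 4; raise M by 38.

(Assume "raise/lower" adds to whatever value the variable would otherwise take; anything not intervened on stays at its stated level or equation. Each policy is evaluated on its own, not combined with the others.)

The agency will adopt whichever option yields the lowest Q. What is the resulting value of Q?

226

Policy A (M + 55):
  M = 50 + 55 = 105
  E = 120
  Q = 211 − 105 + 120 = 226
Policy B (E − 4, M + 38):
  M = 50 + 38 = 88
  E = 120 − 4 = 116
  Q = 211 − 88 + 116 = 239
Comparing — Policy A: Q=226, Policy B: Q=239. Lowest is 226 (Policy A).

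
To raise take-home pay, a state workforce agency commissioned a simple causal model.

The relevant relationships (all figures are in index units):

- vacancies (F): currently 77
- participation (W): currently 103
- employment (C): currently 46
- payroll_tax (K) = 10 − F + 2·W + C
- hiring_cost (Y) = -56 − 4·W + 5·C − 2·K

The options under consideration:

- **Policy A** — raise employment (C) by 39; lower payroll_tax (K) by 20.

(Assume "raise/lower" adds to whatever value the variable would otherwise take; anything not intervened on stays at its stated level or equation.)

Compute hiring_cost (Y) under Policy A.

Policy A (C + 39, K − 20):
  F = 77
  W = 103
  C = 46 + 39 = 85
  K = 10 − 77 + 2·103 + 85 (−20 from intervention) = 204
  Y = -56 − 4·103 + 5·85 − 2·204 = -451

-451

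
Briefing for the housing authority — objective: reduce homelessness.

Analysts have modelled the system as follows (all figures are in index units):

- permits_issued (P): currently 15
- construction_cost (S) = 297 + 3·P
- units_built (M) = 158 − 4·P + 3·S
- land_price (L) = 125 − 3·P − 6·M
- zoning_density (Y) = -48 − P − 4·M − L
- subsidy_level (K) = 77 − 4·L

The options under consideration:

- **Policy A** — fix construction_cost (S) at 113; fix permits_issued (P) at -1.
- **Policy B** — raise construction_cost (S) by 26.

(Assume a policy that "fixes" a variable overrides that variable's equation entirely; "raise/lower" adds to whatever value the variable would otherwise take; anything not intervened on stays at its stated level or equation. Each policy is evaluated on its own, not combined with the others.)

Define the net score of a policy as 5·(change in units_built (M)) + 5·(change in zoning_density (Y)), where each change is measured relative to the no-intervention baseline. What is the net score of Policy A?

-9505

Baseline:
  P = 15
  S = 297 + 3·15 = 342
  M = 158 − 4·15 + 3·342 = 1124
  L = 125 − 3·15 − 6·1124 = -6664
  Y = -48 − 15 − 4·1124 − (-6664) = 2105
Policy A (S := 113, P := -1):
  P = -1
  S = 113
  M = 158 − 4·(-1) + 3·113 = 501
  L = 125 − 3·(-1) − 6·501 = -2878
  Y = -48 − (-1) − 4·501 − (-2878) = 827
ΔM = 501 − 1124 = -623; ΔY = 827 − 2105 = -1278
Score = 5·(-623) + 5·(-1278) = -9505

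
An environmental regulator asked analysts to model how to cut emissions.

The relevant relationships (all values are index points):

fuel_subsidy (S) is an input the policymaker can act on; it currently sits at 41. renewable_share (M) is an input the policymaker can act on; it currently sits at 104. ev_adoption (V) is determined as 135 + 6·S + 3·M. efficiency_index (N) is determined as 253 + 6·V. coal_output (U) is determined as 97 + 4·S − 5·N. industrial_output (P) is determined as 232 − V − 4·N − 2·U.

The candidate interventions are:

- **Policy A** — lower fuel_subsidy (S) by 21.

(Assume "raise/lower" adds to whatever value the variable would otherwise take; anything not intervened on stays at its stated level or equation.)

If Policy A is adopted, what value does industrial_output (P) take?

Policy A (S − 21):
  S = 41 − 21 = 20
  M = 104
  V = 135 + 6·20 + 3·104 = 567
  N = 253 + 6·567 = 3655
  U = 97 + 4·20 − 5·3655 = -18098
  P = 232 − 567 − 4·3655 − 2·(-18098) = 21241

21241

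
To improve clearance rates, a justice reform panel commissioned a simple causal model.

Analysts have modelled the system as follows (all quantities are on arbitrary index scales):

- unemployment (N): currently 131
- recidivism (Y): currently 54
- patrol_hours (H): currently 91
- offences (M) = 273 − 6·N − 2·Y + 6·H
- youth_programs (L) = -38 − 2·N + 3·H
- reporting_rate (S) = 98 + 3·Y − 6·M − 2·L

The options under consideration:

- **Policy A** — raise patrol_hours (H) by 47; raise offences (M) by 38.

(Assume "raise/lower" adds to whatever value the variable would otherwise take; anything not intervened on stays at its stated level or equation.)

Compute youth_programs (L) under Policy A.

Policy A (H + 47, M + 38):
  N = 131
  H = 91 + 47 = 138
  L = -38 − 2·131 + 3·138 = 114

114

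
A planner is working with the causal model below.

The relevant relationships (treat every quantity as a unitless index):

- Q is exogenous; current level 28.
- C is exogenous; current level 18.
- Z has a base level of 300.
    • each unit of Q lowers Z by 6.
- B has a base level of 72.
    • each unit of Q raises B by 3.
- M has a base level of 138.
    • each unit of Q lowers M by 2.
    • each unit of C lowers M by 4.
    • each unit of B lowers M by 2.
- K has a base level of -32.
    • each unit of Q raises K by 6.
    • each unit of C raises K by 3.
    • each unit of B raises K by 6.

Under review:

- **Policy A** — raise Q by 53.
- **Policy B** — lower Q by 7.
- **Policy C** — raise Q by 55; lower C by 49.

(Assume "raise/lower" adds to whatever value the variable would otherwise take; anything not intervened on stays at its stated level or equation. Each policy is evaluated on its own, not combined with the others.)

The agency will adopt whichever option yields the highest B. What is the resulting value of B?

321

Policy A (Q + 53):
  Q = 28 + 53 = 81
  B = 72 + 3·81 = 315
Policy B (Q − 7):
  Q = 28 − 7 = 21
  B = 72 + 3·21 = 135
Policy C (Q + 55, C − 49):
  Q = 28 + 55 = 83
  B = 72 + 3·83 = 321
Comparing — Policy A: B=315, Policy B: B=135, Policy C: B=321. Highest is 321 (Policy C).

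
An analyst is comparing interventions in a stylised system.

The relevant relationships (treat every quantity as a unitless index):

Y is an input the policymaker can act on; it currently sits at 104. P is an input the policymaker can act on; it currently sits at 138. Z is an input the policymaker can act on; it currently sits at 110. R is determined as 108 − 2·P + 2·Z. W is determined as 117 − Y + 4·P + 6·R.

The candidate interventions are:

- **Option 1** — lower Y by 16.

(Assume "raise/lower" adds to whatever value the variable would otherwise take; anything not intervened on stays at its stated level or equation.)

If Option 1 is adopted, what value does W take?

893

Option 1 (Y − 16):
  Y = 104 − 16 = 88
  P = 138
  Z = 110
  R = 108 − 2·138 + 2·110 = 52
  W = 117 − 88 + 4·138 + 6·52 = 893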